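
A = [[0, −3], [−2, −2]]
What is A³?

A² = [[6, 6], [4, 10]]
A³ = [[−12, −30], [−20, −32]]

[[−12, −30], [−20, −32]]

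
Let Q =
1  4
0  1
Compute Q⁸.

Q = I + N where N = [[0, 4], [0, 0]] is strictly upper-triangular, so N² = 0.
(I + N)⁸ = I + 8·N = [[1, 32], [0, 1]].

[[1, 32], [0, 1]]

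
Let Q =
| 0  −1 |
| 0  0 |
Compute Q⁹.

[[0, 0], [0, 0]]

Q is strictly triangular, hence nilpotent: Q² = 0, so Q⁹ = 0.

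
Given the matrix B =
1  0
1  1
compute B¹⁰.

B = I + N where N = [[0, 0], [1, 0]] is strictly lower-triangular, so N² = 0.
(I + N)¹⁰ = I + 10·N = [[1, 0], [10, 1]].

[[1, 0], [10, 1]]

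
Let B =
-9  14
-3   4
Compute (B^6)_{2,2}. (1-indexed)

tr B = -5 and det B = 6, so the characteristic polynomial is λ² − (-5)λ + (6) with roots -3 and -2.
Eigenvectors give P = [[7, 2], [3, 1]] with P⁻¹ = [[1, -2], [-3, 7]], and B = P·diag(-3, -2)·P⁻¹.
Then B^6 = P·diag(729, 64)·P⁻¹ = [[5103, 128], [2187, 64]] · [[1, -2], [-3, 7]] = [[4719, -9310], [1995, -3926]].

-3926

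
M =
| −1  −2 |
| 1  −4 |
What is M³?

M² = [[−1, 10], [−5, 14]]
M³ = [[11, −38], [19, −46]]

[[11, −38], [19, −46]]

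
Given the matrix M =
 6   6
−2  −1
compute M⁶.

tr M = 5 and det M = 6, so the characteristic polynomial is λ² − (5)λ + (6) with roots 3 and 2.
Eigenvectors give P = [[2, −3], [−1, 2]] with P⁻¹ = [[2, 3], [1, 2]], and M = P·diag(3, 2)·P⁻¹.
Then M⁶ = P·diag(729, 64)·P⁻¹ = [[1458, −192], [−729, 128]] · [[2, 3], [1, 2]] = [[2724, 3990], [−1330, −1931]].

[[2724, 3990], [−1330, −1931]]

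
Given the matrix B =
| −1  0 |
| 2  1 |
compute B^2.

[[1, 0], [0, 1]]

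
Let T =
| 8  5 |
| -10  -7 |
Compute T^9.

tr T = 1 and det T = -6, so the characteristic polynomial is λ² − (1)λ + (-6) with roots -2 and 3.
Eigenvectors give P = [[1, -1], [-2, 1]] with P⁻¹ = [[-1, -1], [-2, -1]], and T = P·diag(-2, 3)·P⁻¹.
Then T^9 = P·diag(-512, 19683)·P⁻¹ = [[-512, -19683], [1024, 19683]] · [[-1, -1], [-2, -1]] = [[39878, 20195], [-40390, -20707]].

[[39878, 20195], [-40390, -20707]]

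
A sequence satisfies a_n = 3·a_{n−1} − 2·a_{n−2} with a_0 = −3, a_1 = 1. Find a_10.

4089

With companion matrix Q = [[3, −2], [1, 0]], [a_n, a_{n−1}]ᵀ = Q·[a_{n−1}, a_{n−2}]ᵀ, so [a_10, a_9]ᵀ = Q⁹·[a_1, a_0]ᵀ.
Q⁹ = [[1023, −1022], [511, −510]], giving [a_10, a_9]ᵀ = [[4089], [2041]].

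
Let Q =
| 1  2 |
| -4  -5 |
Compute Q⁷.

[[2185, 2186], [-4372, -4373]]

tr Q = -4 and det Q = 3, so the characteristic polynomial is λ² − (-4)λ + (3) with roots -1 and -3.
Eigenvectors give P = [[-1, -1], [1, 2]] with P⁻¹ = [[-2, -1], [1, 1]], and Q = P·diag(-1, -3)·P⁻¹.
Then Q⁷ = P·diag(-1, -2187)·P⁻¹ = [[1, 2187], [-1, -4374]] · [[-2, -1], [1, 1]] = [[2185, 2186], [-4372, -4373]].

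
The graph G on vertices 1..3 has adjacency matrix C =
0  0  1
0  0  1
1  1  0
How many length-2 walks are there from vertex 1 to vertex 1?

1

The number of length-2 walks from vertex 1 to vertex 1 is entry (1,1) of C², where C is the adjacency matrix.
C² = [[1, 1, 0], [1, 1, 0], [0, 0, 2]]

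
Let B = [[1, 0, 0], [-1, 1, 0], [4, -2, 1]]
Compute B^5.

B = I + N where N = [[0, 0, 0], [-1, 0, 0], [4, -2, 0]] is strictly lower-triangular, so N^3 = 0.
(I + N)^5 = I + 5·N + 10·N^2 = [[1, 0, 0], [-5, 1, 0], [40, -10, 1]].

[[1, 0, 0], [-5, 1, 0], [40, -10, 1]]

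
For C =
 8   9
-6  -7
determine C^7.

[[386, 387], [-258, -259]]

tr C = 1 and det C = -2, so the characteristic polynomial is λ² − (1)λ + (-2) with roots 2 and -1.
Eigenvectors give P = [[3, -1], [-2, 1]] with P⁻¹ = [[1, 1], [2, 3]], and C = P·diag(2, -1)·P⁻¹.
Then C^7 = P·diag(128, -1)·P⁻¹ = [[384, 1], [-256, -1]] · [[1, 1], [2, 3]] = [[386, 387], [-258, -259]].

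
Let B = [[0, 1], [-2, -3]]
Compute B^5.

[[30, 31], [-62, -63]]

tr B = -3 and det B = 2, so the characteristic polynomial is λ² − (-3)λ + (2) with roots -2 and -1.
Eigenvectors give P = [[-1, -1], [2, 1]] with P⁻¹ = [[1, 1], [-2, -1]], and B = P·diag(-2, -1)·P⁻¹.
Then B^5 = P·diag(-32, -1)·P⁻¹ = [[32, 1], [-64, -1]] · [[1, 1], [-2, -1]] = [[30, 31], [-62, -63]].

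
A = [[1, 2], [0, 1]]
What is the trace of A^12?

2

A = I + N where N = [[0, 2], [0, 0]] is strictly upper-triangular, so N^2 = 0.
(I + N)^12 = I + 12·N = [[1, 24], [0, 1]].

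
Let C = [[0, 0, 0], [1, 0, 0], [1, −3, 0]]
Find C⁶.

C is strictly triangular, hence nilpotent: C³ = 0, so C⁶ = 0.

[[0, 0, 0], [0, 0, 0], [0, 0, 0]]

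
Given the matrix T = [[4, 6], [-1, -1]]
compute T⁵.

tr T = 3 and det T = 2, so the characteristic polynomial is λ² − (3)λ + (2) with roots 2 and 1.
Eigenvectors give P = [[3, -2], [-1, 1]] with P⁻¹ = [[1, 2], [1, 3]], and T = P·diag(2, 1)·P⁻¹.
Then T⁵ = P·diag(32, 1)·P⁻¹ = [[96, -2], [-32, 1]] · [[1, 2], [1, 3]] = [[94, 186], [-31, -61]].

[[94, 186], [-31, -61]]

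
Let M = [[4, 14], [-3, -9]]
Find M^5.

[[1234, 2954], [-633, -1509]]

tr M = -5 and det M = 6, so the characteristic polynomial is λ² − (-5)λ + (6) with roots -3 and -2.
Eigenvectors give P = [[2, 7], [-1, -3]] with P⁻¹ = [[-3, -7], [1, 2]], and M = P·diag(-3, -2)·P⁻¹.
Then M^5 = P·diag(-243, -32)·P⁻¹ = [[-486, -224], [243, 96]] · [[-3, -7], [1, 2]] = [[1234, 2954], [-633, -1509]].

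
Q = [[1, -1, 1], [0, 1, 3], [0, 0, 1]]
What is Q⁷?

Q = I + N where N = [[0, -1, 1], [0, 0, 3], [0, 0, 0]] is strictly upper-triangular, so N³ = 0.
(I + N)⁷ = I + 7·N + 21·N² = [[1, -7, -56], [0, 1, 21], [0, 0, 1]].

[[1, -7, -56], [0, 1, 21], [0, 0, 1]]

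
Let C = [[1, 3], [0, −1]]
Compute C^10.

[[1, 0], [0, 1]]

C² = I (check: tr C = 0 and det C = −1), so C^10 = I since 10 is even.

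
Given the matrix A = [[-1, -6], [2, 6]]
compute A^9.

[[-57001, -115026], [38342, 77196]]

tr A = 5 and det A = 6, so the characteristic polynomial is λ² − (5)λ + (6) with roots 3 and 2.
Eigenvectors give P = [[-3, -2], [2, 1]] with P⁻¹ = [[1, 2], [-2, -3]], and A = P·diag(3, 2)·P⁻¹.
Then A^9 = P·diag(19683, 512)·P⁻¹ = [[-59049, -1024], [39366, 512]] · [[1, 2], [-2, -3]] = [[-57001, -115026], [38342, 77196]].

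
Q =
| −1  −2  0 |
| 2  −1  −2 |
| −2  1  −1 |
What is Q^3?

Q^2 = [[−3, 4, 4], [0, −5, 4], [6, 2, −1]]
Q^3 = [[3, 6, −12], [−18, 9, 6], [0, −15, −3]]

[[3, 6, −12], [−18, 9, 6], [0, −15, −3]]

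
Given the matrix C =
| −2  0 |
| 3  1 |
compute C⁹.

tr C = −1 and det C = −2, so the characteristic polynomial is λ² − (−1)λ + (−2) with roots −2 and 1.
Eigenvectors give P = [[−1, 0], [1, −1]] with P⁻¹ = [[−1, 0], [−1, −1]], and C = P·diag(−2, 1)·P⁻¹.
Then C⁹ = P·diag(−512, 1)·P⁻¹ = [[512, 0], [−512, −1]] · [[−1, 0], [−1, −1]] = [[−512, 0], [513, 1]].

[[−512, 0], [513, 1]]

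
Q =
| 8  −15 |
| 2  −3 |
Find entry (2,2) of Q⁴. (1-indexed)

tr Q = 5 and det Q = 6, so the characteristic polynomial is λ² − (5)λ + (6) with roots 3 and 2.
Eigenvectors give P = [[3, −5], [1, −2]] with P⁻¹ = [[2, −5], [1, −3]], and Q = P·diag(3, 2)·P⁻¹.
Then Q⁴ = P·diag(81, 16)·P⁻¹ = [[243, −80], [81, −32]] · [[2, −5], [1, −3]] = [[406, −975], [130, −309]].

−309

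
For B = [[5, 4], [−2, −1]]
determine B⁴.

[[161, 160], [−80, −79]]

tr B = 4 and det B = 3, so the characteristic polynomial is λ² − (4)λ + (3) with roots 3 and 1.
Eigenvectors give P = [[2, −1], [−1, 1]] with P⁻¹ = [[1, 1], [1, 2]], and B = P·diag(3, 1)·P⁻¹.
Then B⁴ = P·diag(81, 1)·P⁻¹ = [[162, −1], [−81, 1]] · [[1, 1], [1, 2]] = [[161, 160], [−80, −79]].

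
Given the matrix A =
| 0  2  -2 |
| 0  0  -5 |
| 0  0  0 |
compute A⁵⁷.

[[0, 0, 0], [0, 0, 0], [0, 0, 0]]

A is strictly triangular, hence nilpotent: A³ = 0, so A⁵⁷ = 0.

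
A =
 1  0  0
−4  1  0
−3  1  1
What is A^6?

A = I + N where N = [[0, 0, 0], [−4, 0, 0], [−3, 1, 0]] is strictly lower-triangular, so N^3 = 0.
(I + N)^6 = I + 6·N + 15·N^2 = [[1, 0, 0], [−24, 1, 0], [−78, 6, 1]].

[[1, 0, 0], [−24, 1, 0], [−78, 6, 1]]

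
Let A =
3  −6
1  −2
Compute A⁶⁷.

[[3, −6], [1, −2]]

A² = A (a projection; rank 1, trace 1), so A⁶⁷ = A.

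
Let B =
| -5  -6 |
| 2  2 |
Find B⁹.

tr B = -3 and det B = 2, so the characteristic polynomial is λ² − (-3)λ + (2) with roots -1 and -2.
Eigenvectors give P = [[-3, -2], [2, 1]] with P⁻¹ = [[1, 2], [-2, -3]], and B = P·diag(-1, -2)·P⁻¹.
Then B⁹ = P·diag(-1, -512)·P⁻¹ = [[3, 1024], [-2, -512]] · [[1, 2], [-2, -3]] = [[-2045, -3066], [1022, 1532]].

[[-2045, -3066], [1022, 1532]]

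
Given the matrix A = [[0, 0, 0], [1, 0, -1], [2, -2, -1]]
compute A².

[[0, 0, 0], [-2, 2, 1], [-4, 2, 3]]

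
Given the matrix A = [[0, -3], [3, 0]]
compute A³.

[[0, 27], [-27, 0]]

A² = [[-9, 0], [0, -9]]
A³ = [[0, 27], [-27, 0]]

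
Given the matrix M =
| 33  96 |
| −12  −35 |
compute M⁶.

[[−5823, −17472], [2184, 6553]]

tr M = −2 and det M = −3, so the characteristic polynomial is λ² − (−2)λ + (−3) with roots −3 and 1.
Eigenvectors give P = [[8, −3], [−3, 1]] with P⁻¹ = [[−1, −3], [−3, −8]], and M = P·diag(−3, 1)·P⁻¹.
Then M⁶ = P·diag(729, 1)·P⁻¹ = [[5832, −3], [−2187, 1]] · [[−1, −3], [−3, −8]] = [[−5823, −17472], [2184, 6553]].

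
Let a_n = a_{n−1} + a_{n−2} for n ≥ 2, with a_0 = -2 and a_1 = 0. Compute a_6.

With companion matrix A = [[1, 1], [1, 0]], [a_n, a_{n−1}]ᵀ = A·[a_{n−1}, a_{n−2}]ᵀ, so [a_6, a_5]ᵀ = A⁵·[a_1, a_0]ᵀ.
A⁵ = [[8, 5], [5, 3]], giving [a_6, a_5]ᵀ = [[-10], [-6]].

-10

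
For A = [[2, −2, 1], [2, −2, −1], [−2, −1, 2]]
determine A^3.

A^2 = [[−2, −1, 6], [2, 1, 2], [−10, 4, 3]]
A^3 = [[−18, 0, 11], [2, −8, 5], [−18, 9, −8]]

[[−18, 0, 11], [2, −8, 5], [−18, 9, −8]]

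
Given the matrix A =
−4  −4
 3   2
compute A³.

A² = [[4, 8], [−6, −8]]
A³ = [[8, 0], [0, 8]]

[[8, 0], [0, 8]]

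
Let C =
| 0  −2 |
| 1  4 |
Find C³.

C² = [[−2, −8], [4, 14]]
C³ = [[−8, −28], [14, 48]]

[[−8, −28], [14, 48]]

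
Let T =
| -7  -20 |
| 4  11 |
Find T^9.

[[-78727, -196820], [39364, 98411]]

tr T = 4 and det T = 3, so the characteristic polynomial is λ² − (4)λ + (3) with roots 1 and 3.
Eigenvectors give P = [[-5, 2], [2, -1]] with P⁻¹ = [[-1, -2], [-2, -5]], and T = P·diag(1, 3)·P⁻¹.
Then T^9 = P·diag(1, 19683)·P⁻¹ = [[-5, 39366], [2, -19683]] · [[-1, -2], [-2, -5]] = [[-78727, -196820], [39364, 98411]].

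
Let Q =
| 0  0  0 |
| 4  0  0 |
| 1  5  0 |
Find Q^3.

Q is strictly triangular, hence nilpotent: Q^3 = 0, so Q^3 = 0.

[[0, 0, 0], [0, 0, 0], [0, 0, 0]]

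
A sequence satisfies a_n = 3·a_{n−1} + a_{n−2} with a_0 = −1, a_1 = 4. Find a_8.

14519

With companion matrix B = [[3, 1], [1, 0]], [a_n, a_{n−1}]ᵀ = B·[a_{n−1}, a_{n−2}]ᵀ, so [a_8, a_7]ᵀ = B^7·[a_1, a_0]ᵀ.
B^7 = [[3927, 1189], [1189, 360]], giving [a_8, a_7]ᵀ = [[14519], [4396]].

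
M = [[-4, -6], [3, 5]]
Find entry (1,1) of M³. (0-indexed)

17

tr M = 1 and det M = -2, so the characteristic polynomial is λ² − (1)λ + (-2) with roots 2 and -1.
Eigenvectors give P = [[-1, 2], [1, -1]] with P⁻¹ = [[1, 2], [1, 1]], and M = P·diag(2, -1)·P⁻¹.
Then M³ = P·diag(8, -1)·P⁻¹ = [[-8, -2], [8, 1]] · [[1, 2], [1, 1]] = [[-10, -18], [9, 17]].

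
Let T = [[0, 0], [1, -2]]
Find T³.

[[0, 0], [4, -8]]

T² = [[0, 0], [-2, 4]]
T³ = [[0, 0], [4, -8]]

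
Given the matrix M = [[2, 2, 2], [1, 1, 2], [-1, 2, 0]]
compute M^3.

M^2 = [[4, 10, 8], [1, 7, 4], [0, 0, 2]]
M^3 = [[10, 34, 28], [5, 17, 16], [-2, 4, 0]]

[[10, 34, 28], [5, 17, 16], [-2, 4, 0]]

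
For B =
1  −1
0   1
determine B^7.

B = I + N where N = [[0, −1], [0, 0]] is strictly upper-triangular, so N^2 = 0.
(I + N)^7 = I + 7·N = [[1, −7], [0, 1]].

[[1, −7], [0, 1]]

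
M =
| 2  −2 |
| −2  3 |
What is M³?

[[36, −46], [−46, 59]]

M² = [[8, −10], [−10, 13]]
M³ = [[36, −46], [−46, 59]]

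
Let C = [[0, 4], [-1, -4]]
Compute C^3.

[[16, 48], [-12, -32]]

C^2 = [[-4, -16], [4, 12]]
C^3 = [[16, 48], [-12, -32]]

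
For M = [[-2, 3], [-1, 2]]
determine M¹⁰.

[[1, 0], [0, 1]]

M² = I (check: tr M = 0 and det M = -1), so M¹⁰ = I since 10 is even.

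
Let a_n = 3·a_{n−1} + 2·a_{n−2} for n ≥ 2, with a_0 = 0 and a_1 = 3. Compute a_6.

1485

With companion matrix C = [[3, 2], [1, 0]], [a_n, a_{n−1}]ᵀ = C·[a_{n−1}, a_{n−2}]ᵀ, so [a_6, a_5]ᵀ = C⁵·[a_1, a_0]ᵀ.
C⁵ = [[495, 278], [139, 78]], giving [a_6, a_5]ᵀ = [[1485], [417]].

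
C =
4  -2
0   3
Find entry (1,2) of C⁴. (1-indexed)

-350

C² = [[16, -14], [0, 9]]
C³ = [[64, -74], [0, 27]]
C⁴ = [[256, -350], [0, 81]]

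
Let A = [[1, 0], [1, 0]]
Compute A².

[[1, 0], [1, 0]]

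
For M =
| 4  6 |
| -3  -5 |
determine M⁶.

[[-62, -126], [63, 127]]

tr M = -1 and det M = -2, so the characteristic polynomial is λ² − (-1)λ + (-2) with roots 1 and -2.
Eigenvectors give P = [[2, -1], [-1, 1]] with P⁻¹ = [[1, 1], [1, 2]], and M = P·diag(1, -2)·P⁻¹.
Then M⁶ = P·diag(1, 64)·P⁻¹ = [[2, -64], [-1, 64]] · [[1, 1], [1, 2]] = [[-62, -126], [63, 127]].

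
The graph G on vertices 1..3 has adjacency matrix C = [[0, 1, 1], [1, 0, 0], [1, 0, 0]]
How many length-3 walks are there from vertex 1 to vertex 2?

The number of length-3 walks from vertex 1 to vertex 2 is entry (1,2) of C^3, where C is the adjacency matrix.
C^2 = [[2, 0, 0], [0, 1, 1], [0, 1, 1]]
C^3 = [[0, 2, 2], [2, 0, 0], [2, 0, 0]]

2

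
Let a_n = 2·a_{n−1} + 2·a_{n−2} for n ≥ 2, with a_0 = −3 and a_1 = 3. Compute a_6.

With companion matrix M = [[2, 2], [1, 0]], [a_n, a_{n−1}]ᵀ = M·[a_{n−1}, a_{n−2}]ᵀ, so [a_6, a_5]ᵀ = M⁵·[a_1, a_0]ᵀ.
M⁵ = [[120, 88], [44, 32]], giving [a_6, a_5]ᵀ = [[96], [36]].

96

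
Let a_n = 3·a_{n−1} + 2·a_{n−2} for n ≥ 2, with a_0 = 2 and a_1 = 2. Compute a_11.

With companion matrix B = [[3, 2], [1, 0]], [a_n, a_{n−1}]ᵀ = B·[a_{n−1}, a_{n−2}]ᵀ, so [a_11, a_10]ᵀ = B¹⁰·[a_1, a_0]ᵀ.
B¹⁰ = [[283667, 159294], [79647, 44726]], giving [a_11, a_10]ᵀ = [[885922], [248746]].

885922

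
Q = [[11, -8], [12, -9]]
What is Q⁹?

[[59051, -39368], [59052, -39369]]

tr Q = 2 and det Q = -3, so the characteristic polynomial is λ² − (2)λ + (-3) with roots 3 and -1.
Eigenvectors give P = [[1, -2], [1, -3]] with P⁻¹ = [[3, -2], [1, -1]], and Q = P·diag(3, -1)·P⁻¹.
Then Q⁹ = P·diag(19683, -1)·P⁻¹ = [[19683, 2], [19683, 3]] · [[3, -2], [1, -1]] = [[59051, -39368], [59052, -39369]].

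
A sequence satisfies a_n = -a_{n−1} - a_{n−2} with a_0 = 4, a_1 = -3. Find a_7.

With companion matrix B = [[-1, -1], [1, 0]], [a_n, a_{n−1}]ᵀ = B·[a_{n−1}, a_{n−2}]ᵀ, so [a_7, a_6]ᵀ = B⁶·[a_1, a_0]ᵀ.
B⁶ = [[1, 0], [0, 1]], giving [a_7, a_6]ᵀ = [[-3], [4]].

-3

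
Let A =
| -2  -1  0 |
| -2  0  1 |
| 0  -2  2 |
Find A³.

A² = [[6, 2, -1], [4, 0, 2], [4, -4, 2]]
A³ = [[-16, -4, 0], [-8, -8, 4], [0, -8, 0]]

[[-16, -4, 0], [-8, -8, 4], [0, -8, 0]]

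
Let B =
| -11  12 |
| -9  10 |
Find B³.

[[-35, 36], [-27, 28]]

tr B = -1 and det B = -2, so the characteristic polynomial is λ² − (-1)λ + (-2) with roots 1 and -2.
Eigenvectors give P = [[1, 4], [1, 3]] with P⁻¹ = [[-3, 4], [1, -1]], and B = P·diag(1, -2)·P⁻¹.
Then B³ = P·diag(1, -8)·P⁻¹ = [[1, -32], [1, -24]] · [[-3, 4], [1, -1]] = [[-35, 36], [-27, 28]].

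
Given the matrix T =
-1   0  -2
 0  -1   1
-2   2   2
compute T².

[[5, -4, -2], [-2, 3, 1], [-2, 2, 10]]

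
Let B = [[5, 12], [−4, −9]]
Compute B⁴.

[[−239, −480], [160, 321]]

tr B = −4 and det B = 3, so the characteristic polynomial is λ² − (−4)λ + (3) with roots −3 and −1.
Eigenvectors give P = [[−3, −2], [2, 1]] with P⁻¹ = [[1, 2], [−2, −3]], and B = P·diag(−3, −1)·P⁻¹.
Then B⁴ = P·diag(81, 1)·P⁻¹ = [[−243, −2], [162, 1]] · [[1, 2], [−2, −3]] = [[−239, −480], [160, 321]].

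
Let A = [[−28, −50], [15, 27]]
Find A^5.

[[−1618, −2750], [825, 1407]]

tr A = −1 and det A = −6, so the characteristic polynomial is λ² − (−1)λ + (−6) with roots 2 and −3.
Eigenvectors give P = [[−5, −2], [3, 1]] with P⁻¹ = [[1, 2], [−3, −5]], and A = P·diag(2, −3)·P⁻¹.
Then A^5 = P·diag(32, −243)·P⁻¹ = [[−160, 486], [96, −243]] · [[1, 2], [−3, −5]] = [[−1618, −2750], [825, 1407]].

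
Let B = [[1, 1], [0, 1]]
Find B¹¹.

[[1, 11], [0, 1]]

B = I + N where N = [[0, 1], [0, 0]] is strictly upper-triangular, so N² = 0.
(I + N)¹¹ = I + 11·N = [[1, 11], [0, 1]].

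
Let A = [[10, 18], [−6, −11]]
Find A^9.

tr A = −1 and det A = −2, so the characteristic polynomial is λ² − (−1)λ + (−2) with roots 1 and −2.
Eigenvectors give P = [[−2, 3], [1, −2]] with P⁻¹ = [[−2, −3], [−1, −2]], and A = P·diag(1, −2)·P⁻¹.
Then A^9 = P·diag(1, −512)·P⁻¹ = [[−2, −1536], [1, 1024]] · [[−2, −3], [−1, −2]] = [[1540, 3078], [−1026, −2051]].

[[1540, 3078], [−1026, −2051]]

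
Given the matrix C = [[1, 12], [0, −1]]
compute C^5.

C² = I (check: tr C = 0 and det C = −1), so C^5 = C since 5 is odd.

[[1, 12], [0, −1]]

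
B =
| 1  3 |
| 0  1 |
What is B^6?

B = I + N where N = [[0, 3], [0, 0]] is strictly upper-triangular, so N^2 = 0.
(I + N)^6 = I + 6·N = [[1, 18], [0, 1]].

[[1, 18], [0, 1]]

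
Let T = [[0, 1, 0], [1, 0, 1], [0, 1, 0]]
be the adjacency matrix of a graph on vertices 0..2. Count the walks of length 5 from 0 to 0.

0

The number of length-5 walks from vertex 0 to vertex 0 is entry (0,0) of T⁵, where T is the adjacency matrix.
T² = [[1, 0, 1], [0, 2, 0], [1, 0, 1]]
T³ = [[0, 2, 0], [2, 0, 2], [0, 2, 0]]
T⁴ = [[2, 0, 2], [0, 4, 0], [2, 0, 2]]
T⁵ = [[0, 4, 0], [4, 0, 4], [0, 4, 0]]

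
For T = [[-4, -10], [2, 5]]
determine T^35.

T² = T (a projection; rank 1, trace 1), so T^35 = T.

[[-4, -10], [2, 5]]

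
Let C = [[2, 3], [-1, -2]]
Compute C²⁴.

C² = I (check: tr C = 0 and det C = -1), so C²⁴ = I since 24 is even.

[[1, 0], [0, 1]]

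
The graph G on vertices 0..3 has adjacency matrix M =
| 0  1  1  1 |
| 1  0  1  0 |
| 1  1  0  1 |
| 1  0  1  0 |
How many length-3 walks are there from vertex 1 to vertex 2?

5

The number of length-3 walks from vertex 1 to vertex 2 is entry (1,2) of M^3, where M is the adjacency matrix.
M^2 = [[3, 1, 2, 1], [1, 2, 1, 2], [2, 1, 3, 1], [1, 2, 1, 2]]
M^3 = [[4, 5, 5, 5], [5, 2, 5, 2], [5, 5, 4, 5], [5, 2, 5, 2]]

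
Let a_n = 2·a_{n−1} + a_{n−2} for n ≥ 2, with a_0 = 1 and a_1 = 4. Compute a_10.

10497

With companion matrix A = [[2, 1], [1, 0]], [a_n, a_{n−1}]ᵀ = A·[a_{n−1}, a_{n−2}]ᵀ, so [a_10, a_9]ᵀ = A⁹·[a_1, a_0]ᵀ.
A⁹ = [[2378, 985], [985, 408]], giving [a_10, a_9]ᵀ = [[10497], [4348]].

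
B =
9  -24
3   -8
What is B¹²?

B² = B (a projection; rank 1, trace 1), so B¹² = B.

[[9, -24], [3, -8]]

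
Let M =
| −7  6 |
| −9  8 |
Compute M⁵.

tr M = 1 and det M = −2, so the characteristic polynomial is λ² − (1)λ + (−2) with roots 2 and −1.
Eigenvectors give P = [[−2, 1], [−3, 1]] with P⁻¹ = [[1, −1], [3, −2]], and M = P·diag(2, −1)·P⁻¹.
Then M⁵ = P·diag(32, −1)·P⁻¹ = [[−64, −1], [−96, −1]] · [[1, −1], [3, −2]] = [[−67, 66], [−99, 98]].

[[−67, 66], [−99, 98]]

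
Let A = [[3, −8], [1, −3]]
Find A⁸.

[[1, 0], [0, 1]]

A² = I (check: tr A = 0 and det A = −1), so A⁸ = I since 8 is even.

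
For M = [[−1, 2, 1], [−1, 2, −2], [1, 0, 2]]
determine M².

[[0, 2, −3], [−3, 2, −9], [1, 2, 5]]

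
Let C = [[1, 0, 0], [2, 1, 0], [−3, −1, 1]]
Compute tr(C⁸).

C = I + N where N = [[0, 0, 0], [2, 0, 0], [−3, −1, 0]] is strictly lower-triangular, so N³ = 0.
(I + N)⁸ = I + 8·N + 28·N² = [[1, 0, 0], [16, 1, 0], [−80, −8, 1]].

3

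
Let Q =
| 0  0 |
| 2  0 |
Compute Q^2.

Q is strictly triangular, hence nilpotent: Q^2 = 0, so Q^2 = 0.

[[0, 0], [0, 0]]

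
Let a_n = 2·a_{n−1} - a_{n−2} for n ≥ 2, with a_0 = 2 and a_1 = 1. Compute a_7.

-5

With companion matrix C = [[2, -1], [1, 0]], [a_n, a_{n−1}]ᵀ = C·[a_{n−1}, a_{n−2}]ᵀ, so [a_7, a_6]ᵀ = C⁶·[a_1, a_0]ᵀ.
C⁶ = [[7, -6], [6, -5]], giving [a_7, a_6]ᵀ = [[-5], [-4]].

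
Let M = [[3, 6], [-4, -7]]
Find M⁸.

[[-13119, -19680], [13120, 19681]]

tr M = -4 and det M = 3, so the characteristic polynomial is λ² − (-4)λ + (3) with roots -1 and -3.
Eigenvectors give P = [[3, -1], [-2, 1]] with P⁻¹ = [[1, 1], [2, 3]], and M = P·diag(-1, -3)·P⁻¹.
Then M⁸ = P·diag(1, 6561)·P⁻¹ = [[3, -6561], [-2, 6561]] · [[1, 1], [2, 3]] = [[-13119, -19680], [13120, 19681]].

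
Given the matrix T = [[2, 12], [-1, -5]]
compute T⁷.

tr T = -3 and det T = 2, so the characteristic polynomial is λ² − (-3)λ + (2) with roots -1 and -2.
Eigenvectors give P = [[4, -3], [-1, 1]] with P⁻¹ = [[1, 3], [1, 4]], and T = P·diag(-1, -2)·P⁻¹.
Then T⁷ = P·diag(-1, -128)·P⁻¹ = [[-4, 384], [1, -128]] · [[1, 3], [1, 4]] = [[380, 1524], [-127, -509]].

[[380, 1524], [-127, -509]]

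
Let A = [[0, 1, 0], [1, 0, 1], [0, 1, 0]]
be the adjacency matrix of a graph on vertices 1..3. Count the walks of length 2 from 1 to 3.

The number of length-2 walks from vertex 1 to vertex 3 is entry (1,3) of A², where A is the adjacency matrix.
A² = [[1, 0, 1], [0, 2, 0], [1, 0, 1]]

1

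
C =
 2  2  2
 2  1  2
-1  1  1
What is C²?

[[6, 8, 10], [4, 7, 8], [-1, 0, 1]]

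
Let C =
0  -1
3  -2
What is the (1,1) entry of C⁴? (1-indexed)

C² = [[-3, 2], [-6, 1]]
C³ = [[6, -1], [3, 4]]
C⁴ = [[-3, -4], [12, -11]]

-3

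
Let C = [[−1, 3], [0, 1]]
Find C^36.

[[1, 0], [0, 1]]

C² = I (check: tr C = 0 and det C = −1), so C^36 = I since 36 is even.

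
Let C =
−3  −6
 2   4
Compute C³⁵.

[[−3, −6], [2, 4]]

C² = C (a projection; rank 1, trace 1), so C³⁵ = C.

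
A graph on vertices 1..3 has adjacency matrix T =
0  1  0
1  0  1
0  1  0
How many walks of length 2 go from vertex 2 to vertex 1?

0

The number of length-2 walks from vertex 2 to vertex 1 is entry (2,1) of T², where T is the adjacency matrix.
T² = [[1, 0, 1], [0, 2, 0], [1, 0, 1]]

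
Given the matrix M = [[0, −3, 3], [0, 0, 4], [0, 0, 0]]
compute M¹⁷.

[[0, 0, 0], [0, 0, 0], [0, 0, 0]]

M is strictly triangular, hence nilpotent: M³ = 0, so M¹⁷ = 0.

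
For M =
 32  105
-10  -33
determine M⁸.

[[-37574, -132405], [12610, 44391]]

tr M = -1 and det M = -6, so the characteristic polynomial is λ² − (-1)λ + (-6) with roots 2 and -3.
Eigenvectors give P = [[7, -3], [-2, 1]] with P⁻¹ = [[1, 3], [2, 7]], and M = P·diag(2, -3)·P⁻¹.
Then M⁸ = P·diag(256, 6561)·P⁻¹ = [[1792, -19683], [-512, 6561]] · [[1, 3], [2, 7]] = [[-37574, -132405], [12610, 44391]].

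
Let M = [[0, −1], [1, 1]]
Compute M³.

[[−1, 0], [0, −1]]

M² = [[−1, −1], [1, 0]]
M³ = [[−1, 0], [0, −1]]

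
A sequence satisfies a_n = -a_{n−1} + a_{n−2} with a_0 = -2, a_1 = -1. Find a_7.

3

With companion matrix Q = [[-1, 1], [1, 0]], [a_n, a_{n−1}]ᵀ = Q·[a_{n−1}, a_{n−2}]ᵀ, so [a_7, a_6]ᵀ = Q^6·[a_1, a_0]ᵀ.
Q^6 = [[13, -8], [-8, 5]], giving [a_7, a_6]ᵀ = [[3], [-2]].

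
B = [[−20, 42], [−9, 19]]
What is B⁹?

[[−3590, 7182], [−1539, 3079]]

tr B = −1 and det B = −2, so the characteristic polynomial is λ² − (−1)λ + (−2) with roots 1 and −2.
Eigenvectors give P = [[2, 7], [1, 3]] with P⁻¹ = [[−3, 7], [1, −2]], and B = P·diag(1, −2)·P⁻¹.
Then B⁹ = P·diag(1, −512)·P⁻¹ = [[2, −3584], [1, −1536]] · [[−3, 7], [1, −2]] = [[−3590, 7182], [−1539, 3079]].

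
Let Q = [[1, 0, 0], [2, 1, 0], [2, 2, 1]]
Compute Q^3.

Q = I + N where N = [[0, 0, 0], [2, 0, 0], [2, 2, 0]] is strictly lower-triangular, so N^3 = 0.
(I + N)^3 = I + 3·N + 3·N^2 = [[1, 0, 0], [6, 1, 0], [18, 6, 1]].

[[1, 0, 0], [6, 1, 0], [18, 6, 1]]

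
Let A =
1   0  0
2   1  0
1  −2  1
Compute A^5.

[[1, 0, 0], [10, 1, 0], [−35, −10, 1]]

A = I + N where N = [[0, 0, 0], [2, 0, 0], [1, −2, 0]] is strictly lower-triangular, so N^3 = 0.
(I + N)^5 = I + 5·N + 10·N^2 = [[1, 0, 0], [10, 1, 0], [−35, −10, 1]].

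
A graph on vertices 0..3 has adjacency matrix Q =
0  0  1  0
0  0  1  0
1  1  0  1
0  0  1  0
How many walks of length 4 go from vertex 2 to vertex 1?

0

The number of length-4 walks from vertex 2 to vertex 1 is entry (2,1) of Q⁴, where Q is the adjacency matrix.
Q² = [[1, 1, 0, 1], [1, 1, 0, 1], [0, 0, 3, 0], [1, 1, 0, 1]]
Q³ = [[0, 0, 3, 0], [0, 0, 3, 0], [3, 3, 0, 3], [0, 0, 3, 0]]
Q⁴ = [[3, 3, 0, 3], [3, 3, 0, 3], [0, 0, 9, 0], [3, 3, 0, 3]]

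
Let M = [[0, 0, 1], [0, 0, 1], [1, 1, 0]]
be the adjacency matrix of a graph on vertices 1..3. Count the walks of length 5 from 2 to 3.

4

The number of length-5 walks from vertex 2 to vertex 3 is entry (2,3) of M⁵, where M is the adjacency matrix.
M² = [[1, 1, 0], [1, 1, 0], [0, 0, 2]]
M³ = [[0, 0, 2], [0, 0, 2], [2, 2, 0]]
M⁴ = [[2, 2, 0], [2, 2, 0], [0, 0, 4]]
M⁵ = [[0, 0, 4], [0, 0, 4], [4, 4, 0]]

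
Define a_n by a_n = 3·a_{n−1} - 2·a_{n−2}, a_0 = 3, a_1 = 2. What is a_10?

-1020

With companion matrix M = [[3, -2], [1, 0]], [a_n, a_{n−1}]ᵀ = M·[a_{n−1}, a_{n−2}]ᵀ, so [a_10, a_9]ᵀ = M^9·[a_1, a_0]ᵀ.
M^9 = [[1023, -1022], [511, -510]], giving [a_10, a_9]ᵀ = [[-1020], [-508]].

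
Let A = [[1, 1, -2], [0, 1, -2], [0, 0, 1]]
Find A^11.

[[1, 11, -132], [0, 1, -22], [0, 0, 1]]

A = I + N where N = [[0, 1, -2], [0, 0, -2], [0, 0, 0]] is strictly upper-triangular, so N^3 = 0.
(I + N)^11 = I + 11·N + 55·N^2 = [[1, 11, -132], [0, 1, -22], [0, 0, 1]].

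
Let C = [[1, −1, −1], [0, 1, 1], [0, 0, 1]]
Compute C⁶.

C = I + N where N = [[0, −1, −1], [0, 0, 1], [0, 0, 0]] is strictly upper-triangular, so N³ = 0.
(I + N)⁶ = I + 6·N + 15·N² = [[1, −6, −21], [0, 1, 6], [0, 0, 1]].

[[1, −6, −21], [0, 1, 6], [0, 0, 1]]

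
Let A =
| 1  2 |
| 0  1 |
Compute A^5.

A = I + N where N = [[0, 2], [0, 0]] is strictly upper-triangular, so N^2 = 0.
(I + N)^5 = I + 5·N = [[1, 10], [0, 1]].

[[1, 10], [0, 1]]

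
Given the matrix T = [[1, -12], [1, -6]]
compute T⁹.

[[57001, -230052], [19171, -77196]]

tr T = -5 and det T = 6, so the characteristic polynomial is λ² − (-5)λ + (6) with roots -3 and -2.
Eigenvectors give P = [[-3, -4], [-1, -1]] with P⁻¹ = [[1, -4], [-1, 3]], and T = P·diag(-3, -2)·P⁻¹.
Then T⁹ = P·diag(-19683, -512)·P⁻¹ = [[59049, 2048], [19683, 512]] · [[1, -4], [-1, 3]] = [[57001, -230052], [19171, -77196]].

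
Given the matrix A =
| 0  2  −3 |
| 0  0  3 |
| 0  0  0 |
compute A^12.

A is strictly triangular, hence nilpotent: A^3 = 0, so A^12 = 0.

[[0, 0, 0], [0, 0, 0], [0, 0, 0]]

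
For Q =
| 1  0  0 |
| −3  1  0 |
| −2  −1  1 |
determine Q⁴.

Q = I + N where N = [[0, 0, 0], [−3, 0, 0], [−2, −1, 0]] is strictly lower-triangular, so N³ = 0.
(I + N)⁴ = I + 4·N + 6·N² = [[1, 0, 0], [−12, 1, 0], [10, −4, 1]].

[[1, 0, 0], [−12, 1, 0], [10, −4, 1]]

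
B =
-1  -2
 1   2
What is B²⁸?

B² = B (a projection; rank 1, trace 1), so B²⁸ = B.

[[-1, -2], [1, 2]]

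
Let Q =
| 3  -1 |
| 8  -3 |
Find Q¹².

[[1, 0], [0, 1]]

Q² = I (check: tr Q = 0 and det Q = -1), so Q¹² = I since 12 is even.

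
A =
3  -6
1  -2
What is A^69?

[[3, -6], [1, -2]]

A² = A (a projection; rank 1, trace 1), so A^69 = A.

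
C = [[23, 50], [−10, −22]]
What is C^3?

[[167, 350], [−70, −148]]

tr C = 1 and det C = −6, so the characteristic polynomial is λ² − (1)λ + (−6) with roots −2 and 3.
Eigenvectors give P = [[−2, 5], [1, −2]] with P⁻¹ = [[2, 5], [1, 2]], and C = P·diag(−2, 3)·P⁻¹.
Then C^3 = P·diag(−8, 27)·P⁻¹ = [[16, 135], [−8, −54]] · [[2, 5], [1, 2]] = [[167, 350], [−70, −148]].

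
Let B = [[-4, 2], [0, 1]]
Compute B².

[[16, -6], [0, 1]]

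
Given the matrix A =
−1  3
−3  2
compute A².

[[−8, 3], [−3, −5]]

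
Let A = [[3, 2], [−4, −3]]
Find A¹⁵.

[[3, 2], [−4, −3]]

A² = I (check: tr A = 0 and det A = −1), so A¹⁵ = A since 15 is odd.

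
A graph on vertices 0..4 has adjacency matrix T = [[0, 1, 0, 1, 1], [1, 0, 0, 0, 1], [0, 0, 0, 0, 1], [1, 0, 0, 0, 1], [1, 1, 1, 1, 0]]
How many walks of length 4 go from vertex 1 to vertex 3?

The number of length-4 walks from vertex 1 to vertex 3 is entry (1,3) of T⁴, where T is the adjacency matrix.
T² = [[3, 1, 1, 1, 2], [1, 2, 1, 2, 1], [1, 1, 1, 1, 0], [1, 2, 1, 2, 1], [2, 1, 0, 1, 4]]
T³ = [[4, 5, 2, 5, 6], [5, 2, 1, 2, 6], [2, 1, 0, 1, 4], [5, 2, 1, 2, 6], [6, 6, 4, 6, 4]]
T⁴ = [[16, 10, 6, 10, 16], [10, 11, 6, 11, 10], [6, 6, 4, 6, 4], [10, 11, 6, 11, 10], [16, 10, 4, 10, 22]]

11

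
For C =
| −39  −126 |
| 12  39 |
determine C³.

tr C = 0 and det C = −9, so the characteristic polynomial is λ² − (0)λ + (−9) with roots −3 and 3.
Eigenvectors give P = [[7, 3], [−2, −1]] with P⁻¹ = [[1, 3], [−2, −7]], and C = P·diag(−3, 3)·P⁻¹.
Then C³ = P·diag(−27, 27)·P⁻¹ = [[−189, 81], [54, −27]] · [[1, 3], [−2, −7]] = [[−351, −1134], [108, 351]].

[[−351, −1134], [108, 351]]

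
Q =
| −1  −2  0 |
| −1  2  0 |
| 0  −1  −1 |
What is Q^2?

[[3, −2, 0], [−1, 6, 0], [1, −1, 1]]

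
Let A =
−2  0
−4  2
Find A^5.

tr A = 0 and det A = −4, so the characteristic polynomial is λ² − (0)λ + (−4) with roots −2 and 2.
Eigenvectors give P = [[1, 0], [1, −1]] with P⁻¹ = [[1, 0], [1, −1]], and A = P·diag(−2, 2)·P⁻¹.
Then A^5 = P·diag(−32, 32)·P⁻¹ = [[−32, 0], [−32, −32]] · [[1, 0], [1, −1]] = [[−32, 0], [−64, 32]].

[[−32, 0], [−64, 32]]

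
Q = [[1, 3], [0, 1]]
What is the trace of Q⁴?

2

Q = I + N where N = [[0, 3], [0, 0]] is strictly upper-triangular, so N² = 0.
(I + N)⁴ = I + 4·N = [[1, 12], [0, 1]].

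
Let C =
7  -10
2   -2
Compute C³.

tr C = 5 and det C = 6, so the characteristic polynomial is λ² − (5)λ + (6) with roots 3 and 2.
Eigenvectors give P = [[-5, -2], [-2, -1]] with P⁻¹ = [[-1, 2], [2, -5]], and C = P·diag(3, 2)·P⁻¹.
Then C³ = P·diag(27, 8)·P⁻¹ = [[-135, -16], [-54, -8]] · [[-1, 2], [2, -5]] = [[103, -190], [38, -68]].

[[103, -190], [38, -68]]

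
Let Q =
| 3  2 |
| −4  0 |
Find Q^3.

[[−21, 2], [−4, −24]]

Q^2 = [[1, 6], [−12, −8]]
Q^3 = [[−21, 2], [−4, −24]]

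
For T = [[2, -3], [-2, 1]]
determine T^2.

[[10, -9], [-6, 7]]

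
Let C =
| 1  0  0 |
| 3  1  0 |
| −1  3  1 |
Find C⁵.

[[1, 0, 0], [15, 1, 0], [85, 15, 1]]

C = I + N where N = [[0, 0, 0], [3, 0, 0], [−1, 3, 0]] is strictly lower-triangular, so N³ = 0.
(I + N)⁵ = I + 5·N + 10·N² = [[1, 0, 0], [15, 1, 0], [85, 15, 1]].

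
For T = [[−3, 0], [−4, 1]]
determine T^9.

tr T = −2 and det T = −3, so the characteristic polynomial is λ² − (−2)λ + (−3) with roots 1 and −3.
Eigenvectors give P = [[0, 1], [−1, 1]] with P⁻¹ = [[1, −1], [1, 0]], and T = P·diag(1, −3)·P⁻¹.
Then T^9 = P·diag(1, −19683)·P⁻¹ = [[0, −19683], [−1, −19683]] · [[1, −1], [1, 0]] = [[−19683, 0], [−19684, 1]].

[[−19683, 0], [−19684, 1]]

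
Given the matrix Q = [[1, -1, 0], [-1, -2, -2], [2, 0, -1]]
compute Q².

[[2, 1, 2], [-3, 5, 6], [0, -2, 1]]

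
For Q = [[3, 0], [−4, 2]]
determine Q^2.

[[9, 0], [−20, 4]]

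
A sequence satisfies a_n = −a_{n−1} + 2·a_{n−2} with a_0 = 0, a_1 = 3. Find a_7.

With companion matrix T = [[−1, 2], [1, 0]], [a_n, a_{n−1}]ᵀ = T·[a_{n−1}, a_{n−2}]ᵀ, so [a_7, a_6]ᵀ = T⁶·[a_1, a_0]ᵀ.
T⁶ = [[43, −42], [−21, 22]], giving [a_7, a_6]ᵀ = [[129], [−63]].

129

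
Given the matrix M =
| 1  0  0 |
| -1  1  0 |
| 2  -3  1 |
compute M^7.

M = I + N where N = [[0, 0, 0], [-1, 0, 0], [2, -3, 0]] is strictly lower-triangular, so N^3 = 0.
(I + N)^7 = I + 7·N + 21·N^2 = [[1, 0, 0], [-7, 1, 0], [77, -21, 1]].

[[1, 0, 0], [-7, 1, 0], [77, -21, 1]]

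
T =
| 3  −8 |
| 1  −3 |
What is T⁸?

[[1, 0], [0, 1]]

T² = I (check: tr T = 0 and det T = −1), so T⁸ = I since 8 is even.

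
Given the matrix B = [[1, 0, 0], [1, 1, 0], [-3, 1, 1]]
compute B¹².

[[1, 0, 0], [12, 1, 0], [30, 12, 1]]

B = I + N where N = [[0, 0, 0], [1, 0, 0], [-3, 1, 0]] is strictly lower-triangular, so N³ = 0.
(I + N)¹² = I + 12·N + 66·N² = [[1, 0, 0], [12, 1, 0], [30, 12, 1]].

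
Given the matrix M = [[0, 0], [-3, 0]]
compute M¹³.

[[0, 0], [0, 0]]

M is strictly triangular, hence nilpotent: M² = 0, so M¹³ = 0.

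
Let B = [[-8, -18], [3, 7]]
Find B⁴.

[[46, 90], [-15, -29]]

tr B = -1 and det B = -2, so the characteristic polynomial is λ² − (-1)λ + (-2) with roots -2 and 1.
Eigenvectors give P = [[3, -2], [-1, 1]] with P⁻¹ = [[1, 2], [1, 3]], and B = P·diag(-2, 1)·P⁻¹.
Then B⁴ = P·diag(16, 1)·P⁻¹ = [[48, -2], [-16, 1]] · [[1, 2], [1, 3]] = [[46, 90], [-15, -29]].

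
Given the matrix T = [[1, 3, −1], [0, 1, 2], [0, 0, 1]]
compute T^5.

T = I + N where N = [[0, 3, −1], [0, 0, 2], [0, 0, 0]] is strictly upper-triangular, so N^3 = 0.
(I + N)^5 = I + 5·N + 10·N^2 = [[1, 15, 55], [0, 1, 10], [0, 0, 1]].

[[1, 15, 55], [0, 1, 10], [0, 0, 1]]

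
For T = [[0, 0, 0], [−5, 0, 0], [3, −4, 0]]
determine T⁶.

[[0, 0, 0], [0, 0, 0], [0, 0, 0]]

T is strictly triangular, hence nilpotent: T³ = 0, so T⁶ = 0.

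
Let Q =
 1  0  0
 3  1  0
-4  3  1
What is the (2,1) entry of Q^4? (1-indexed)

12

Q = I + N where N = [[0, 0, 0], [3, 0, 0], [-4, 3, 0]] is strictly lower-triangular, so N^3 = 0.
(I + N)^4 = I + 4·N + 6·N^2 = [[1, 0, 0], [12, 1, 0], [38, 12, 1]].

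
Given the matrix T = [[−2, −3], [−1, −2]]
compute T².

[[7, 12], [4, 7]]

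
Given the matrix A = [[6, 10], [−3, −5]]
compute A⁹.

A² = A (a projection; rank 1, trace 1), so A⁹ = A.

[[6, 10], [−3, −5]]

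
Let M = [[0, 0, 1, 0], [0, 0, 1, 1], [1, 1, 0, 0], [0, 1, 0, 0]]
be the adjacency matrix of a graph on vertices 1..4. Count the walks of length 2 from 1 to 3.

0

The number of length-2 walks from vertex 1 to vertex 3 is entry (1,3) of M², where M is the adjacency matrix.
M² = [[1, 1, 0, 0], [1, 2, 0, 0], [0, 0, 2, 1], [0, 0, 1, 1]]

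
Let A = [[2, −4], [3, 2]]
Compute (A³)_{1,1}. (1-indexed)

−64

A² = [[−8, −16], [12, −8]]
A³ = [[−64, 0], [0, −64]]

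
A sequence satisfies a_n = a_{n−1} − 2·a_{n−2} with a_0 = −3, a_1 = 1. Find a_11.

−43

With companion matrix M = [[1, −2], [1, 0]], [a_n, a_{n−1}]ᵀ = M·[a_{n−1}, a_{n−2}]ᵀ, so [a_11, a_10]ᵀ = M¹⁰·[a_1, a_0]ᵀ.
M¹⁰ = [[23, 22], [−11, 34]], giving [a_11, a_10]ᵀ = [[−43], [−113]].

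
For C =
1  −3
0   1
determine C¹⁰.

[[1, −30], [0, 1]]

C = I + N where N = [[0, −3], [0, 0]] is strictly upper-triangular, so N² = 0.
(I + N)¹⁰ = I + 10·N = [[1, −30], [0, 1]].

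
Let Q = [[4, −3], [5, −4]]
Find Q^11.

Q² = I (check: tr Q = 0 and det Q = −1), so Q^11 = Q since 11 is odd.

[[4, −3], [5, −4]]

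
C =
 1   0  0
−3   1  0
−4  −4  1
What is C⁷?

C = I + N where N = [[0, 0, 0], [−3, 0, 0], [−4, −4, 0]] is strictly lower-triangular, so N³ = 0.
(I + N)⁷ = I + 7·N + 21·N² = [[1, 0, 0], [−21, 1, 0], [224, −28, 1]].

[[1, 0, 0], [−21, 1, 0], [224, −28, 1]]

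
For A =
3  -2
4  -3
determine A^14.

A² = I (check: tr A = 0 and det A = -1), so A^14 = I since 14 is even.

[[1, 0], [0, 1]]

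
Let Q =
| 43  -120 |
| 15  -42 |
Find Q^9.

tr Q = 1 and det Q = -6, so the characteristic polynomial is λ² − (1)λ + (-6) with roots 3 and -2.
Eigenvectors give P = [[-3, -8], [-1, -3]] with P⁻¹ = [[-3, 8], [1, -3]], and Q = P·diag(3, -2)·P⁻¹.
Then Q^9 = P·diag(19683, -512)·P⁻¹ = [[-59049, 4096], [-19683, 1536]] · [[-3, 8], [1, -3]] = [[181243, -484680], [60585, -162072]].

[[181243, -484680], [60585, -162072]]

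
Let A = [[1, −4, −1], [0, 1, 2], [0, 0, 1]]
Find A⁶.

[[1, −24, −126], [0, 1, 12], [0, 0, 1]]

A = I + N where N = [[0, −4, −1], [0, 0, 2], [0, 0, 0]] is strictly upper-triangular, so N³ = 0.
(I + N)⁶ = I + 6·N + 15·N² = [[1, −24, −126], [0, 1, 12], [0, 0, 1]].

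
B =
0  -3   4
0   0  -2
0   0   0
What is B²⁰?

B is strictly triangular, hence nilpotent: B³ = 0, so B²⁰ = 0.

[[0, 0, 0], [0, 0, 0], [0, 0, 0]]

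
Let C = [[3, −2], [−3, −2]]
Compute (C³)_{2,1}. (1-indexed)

−39

C² = [[15, −2], [−3, 10]]
C³ = [[51, −26], [−39, −14]]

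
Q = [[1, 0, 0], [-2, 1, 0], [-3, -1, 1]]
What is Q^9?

[[1, 0, 0], [-18, 1, 0], [45, -9, 1]]

Q = I + N where N = [[0, 0, 0], [-2, 0, 0], [-3, -1, 0]] is strictly lower-triangular, so N^3 = 0.
(I + N)^9 = I + 9·N + 36·N^2 = [[1, 0, 0], [-18, 1, 0], [45, -9, 1]].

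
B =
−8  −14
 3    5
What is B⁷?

[[−890, −1778], [381, 761]]

tr B = −3 and det B = 2, so the characteristic polynomial is λ² − (−3)λ + (2) with roots −2 and −1.
Eigenvectors give P = [[7, −2], [−3, 1]] with P⁻¹ = [[1, 2], [3, 7]], and B = P·diag(−2, −1)·P⁻¹.
Then B⁷ = P·diag(−128, −1)·P⁻¹ = [[−896, 2], [384, −1]] · [[1, 2], [3, 7]] = [[−890, −1778], [381, 761]].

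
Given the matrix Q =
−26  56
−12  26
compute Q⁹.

tr Q = 0 and det Q = −4, so the characteristic polynomial is λ² − (0)λ + (−4) with roots 2 and −2.
Eigenvectors give P = [[−2, 7], [−1, 3]] with P⁻¹ = [[3, −7], [1, −2]], and Q = P·diag(2, −2)·P⁻¹.
Then Q⁹ = P·diag(512, −512)·P⁻¹ = [[−1024, −3584], [−512, −1536]] · [[3, −7], [1, −2]] = [[−6656, 14336], [−3072, 6656]].

[[−6656, 14336], [−3072, 6656]]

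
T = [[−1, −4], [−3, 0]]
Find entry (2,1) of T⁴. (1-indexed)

75

T² = [[13, 4], [3, 12]]
T³ = [[−25, −52], [−39, −12]]
T⁴ = [[181, 100], [75, 156]]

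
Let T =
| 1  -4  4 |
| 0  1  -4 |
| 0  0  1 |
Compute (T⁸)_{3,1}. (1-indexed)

0

T = I + N where N = [[0, -4, 4], [0, 0, -4], [0, 0, 0]] is strictly upper-triangular, so N³ = 0.
(I + N)⁸ = I + 8·N + 28·N² = [[1, -32, 480], [0, 1, -32], [0, 0, 1]].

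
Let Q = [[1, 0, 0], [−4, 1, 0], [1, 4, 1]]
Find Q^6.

Q = I + N where N = [[0, 0, 0], [−4, 0, 0], [1, 4, 0]] is strictly lower-triangular, so N^3 = 0.
(I + N)^6 = I + 6·N + 15·N^2 = [[1, 0, 0], [−24, 1, 0], [−234, 24, 1]].

[[1, 0, 0], [−24, 1, 0], [−234, 24, 1]]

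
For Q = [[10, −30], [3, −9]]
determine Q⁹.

Q² = Q (a projection; rank 1, trace 1), so Q⁹ = Q.

[[10, −30], [3, −9]]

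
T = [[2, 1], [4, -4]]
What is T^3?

[[8, 16], [64, -88]]

T^2 = [[8, -2], [-8, 20]]
T^3 = [[8, 16], [64, -88]]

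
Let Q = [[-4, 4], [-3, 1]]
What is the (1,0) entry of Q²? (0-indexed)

9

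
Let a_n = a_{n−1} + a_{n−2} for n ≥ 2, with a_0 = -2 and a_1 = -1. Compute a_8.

With companion matrix C = [[1, 1], [1, 0]], [a_n, a_{n−1}]ᵀ = C·[a_{n−1}, a_{n−2}]ᵀ, so [a_8, a_7]ᵀ = C^7·[a_1, a_0]ᵀ.
C^7 = [[21, 13], [13, 8]], giving [a_8, a_7]ᵀ = [[-47], [-29]].

-47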